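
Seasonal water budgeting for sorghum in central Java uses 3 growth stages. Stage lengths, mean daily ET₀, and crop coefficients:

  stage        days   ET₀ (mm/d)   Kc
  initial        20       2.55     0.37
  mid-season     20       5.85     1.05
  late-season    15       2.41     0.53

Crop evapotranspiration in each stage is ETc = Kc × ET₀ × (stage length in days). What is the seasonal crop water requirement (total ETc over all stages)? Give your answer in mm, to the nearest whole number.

initial: 0.37 × 2.55 × 20 = 18.87 mm
mid-season: 1.05 × 5.85 × 20 = 122.85 mm
late-season: 0.53 × 2.41 × 15 = 19.16 mm
Seasonal total = 160.88 mm

161 mm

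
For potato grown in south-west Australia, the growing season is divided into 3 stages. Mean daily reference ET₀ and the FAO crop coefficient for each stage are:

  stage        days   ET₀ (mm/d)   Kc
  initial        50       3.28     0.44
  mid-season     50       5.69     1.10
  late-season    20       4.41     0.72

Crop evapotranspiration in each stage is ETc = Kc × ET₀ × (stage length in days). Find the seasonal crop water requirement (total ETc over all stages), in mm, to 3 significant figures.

initial: 0.44 × 3.28 × 50 = 72.16 mm
mid-season: 1.10 × 5.69 × 50 = 312.95 mm
late-season: 0.72 × 4.41 × 20 = 63.50 mm
Seasonal total = 448.61 mm

449 mm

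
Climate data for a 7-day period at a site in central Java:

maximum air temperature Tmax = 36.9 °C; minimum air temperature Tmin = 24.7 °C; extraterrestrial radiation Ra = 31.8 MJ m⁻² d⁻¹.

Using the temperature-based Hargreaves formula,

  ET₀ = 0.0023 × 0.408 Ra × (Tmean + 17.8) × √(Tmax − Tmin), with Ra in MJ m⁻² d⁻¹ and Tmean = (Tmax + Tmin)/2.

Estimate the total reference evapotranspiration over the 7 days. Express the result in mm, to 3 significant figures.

35.5 mm

Tmean = (36.9 + 24.7)/2 = 30.80 °C
0.408 Ra = 0.408 × 31.8 = 12.9744 mm/d equivalent
ET₀ = 0.0023 × 12.9744 × (30.80 + 17.8) × √12.2 = 0.0023 × 12.9744 × 48.60 × 3.4928 = 5.0655 mm/d
Over 7 days: 5.0655 × 7 = 35.459 mm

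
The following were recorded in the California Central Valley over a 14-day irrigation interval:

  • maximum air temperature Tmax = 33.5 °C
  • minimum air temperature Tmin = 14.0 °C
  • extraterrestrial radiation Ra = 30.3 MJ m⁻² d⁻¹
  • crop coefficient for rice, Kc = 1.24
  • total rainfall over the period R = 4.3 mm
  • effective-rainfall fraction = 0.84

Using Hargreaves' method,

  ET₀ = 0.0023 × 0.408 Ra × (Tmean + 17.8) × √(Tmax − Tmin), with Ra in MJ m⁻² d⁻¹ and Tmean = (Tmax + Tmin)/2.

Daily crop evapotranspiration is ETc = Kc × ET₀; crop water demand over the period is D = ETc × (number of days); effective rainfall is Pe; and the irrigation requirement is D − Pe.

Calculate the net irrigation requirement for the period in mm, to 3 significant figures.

87.0 mm

Tmean = (33.5 + 14.0)/2 = 23.75 °C
0.408 Ra = 0.408 × 30.3 = 12.3624 mm/d equivalent
ET₀ = 0.0023 × 12.3624 × (23.75 + 17.8) × √19.5 = 0.0023 × 12.3624 × 41.55 × 4.4159 = 5.2170 mm/d
ETc = Kc × ET₀ = 1.24 × 5.2170 = 6.4691 mm/d
Crop demand D = ETc × 14 d = 6.4691 × 14 = 90.567 mm
Pe = 0.84 × 4.3 = 3.612 mm
D − Pe = 90.567 − 3.612 = 86.955 mm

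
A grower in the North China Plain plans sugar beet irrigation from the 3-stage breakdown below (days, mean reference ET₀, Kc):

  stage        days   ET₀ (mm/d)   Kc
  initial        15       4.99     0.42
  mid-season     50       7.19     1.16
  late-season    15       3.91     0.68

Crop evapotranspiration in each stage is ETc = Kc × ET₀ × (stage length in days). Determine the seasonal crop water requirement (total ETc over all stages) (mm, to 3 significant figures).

initial: 0.42 × 4.99 × 15 = 31.44 mm
mid-season: 1.16 × 7.19 × 50 = 417.02 mm
late-season: 0.68 × 3.91 × 15 = 39.88 mm
Seasonal total = 488.34 mm

488 mm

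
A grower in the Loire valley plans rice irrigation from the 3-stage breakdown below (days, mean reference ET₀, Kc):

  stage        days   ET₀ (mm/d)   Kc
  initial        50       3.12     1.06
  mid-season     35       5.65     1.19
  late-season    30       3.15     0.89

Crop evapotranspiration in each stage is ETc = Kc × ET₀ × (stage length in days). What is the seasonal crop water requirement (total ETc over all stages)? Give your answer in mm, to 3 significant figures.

initial: 1.06 × 3.12 × 50 = 165.36 mm
mid-season: 1.19 × 5.65 × 35 = 235.32 mm
late-season: 0.89 × 3.15 × 30 = 84.11 mm
Seasonal total = 484.79 mm

485 mm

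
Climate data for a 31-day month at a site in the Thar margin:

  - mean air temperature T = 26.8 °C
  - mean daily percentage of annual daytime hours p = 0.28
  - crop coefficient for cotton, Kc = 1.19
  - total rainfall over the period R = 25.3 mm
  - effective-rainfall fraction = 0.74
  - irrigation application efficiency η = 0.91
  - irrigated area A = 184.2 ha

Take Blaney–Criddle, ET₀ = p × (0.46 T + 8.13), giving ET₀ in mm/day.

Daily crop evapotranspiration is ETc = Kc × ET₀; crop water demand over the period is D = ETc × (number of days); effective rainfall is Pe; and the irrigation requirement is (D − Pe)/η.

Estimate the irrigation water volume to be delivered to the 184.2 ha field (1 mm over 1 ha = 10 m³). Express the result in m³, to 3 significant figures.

390000 m³

ET₀ = 0.28 × (0.46 × 26.8 + 8.13) = 0.28 × 20.458 = 5.7282 mm/d
ETc = Kc × ET₀ = 1.19 × 5.7282 = 6.8166 mm/d
Crop demand D = ETc × 31 d = 6.8166 × 31 = 211.315 mm
Pe = 0.74 × 25.3 = 18.722 mm
D − Pe = 211.315 − 18.722 = 192.593 mm
Gross irrigation = 192.593 / 0.91 = 211.641 mm
Volume = 211.641 mm × 184.2 ha × 10 = 389842.7 m³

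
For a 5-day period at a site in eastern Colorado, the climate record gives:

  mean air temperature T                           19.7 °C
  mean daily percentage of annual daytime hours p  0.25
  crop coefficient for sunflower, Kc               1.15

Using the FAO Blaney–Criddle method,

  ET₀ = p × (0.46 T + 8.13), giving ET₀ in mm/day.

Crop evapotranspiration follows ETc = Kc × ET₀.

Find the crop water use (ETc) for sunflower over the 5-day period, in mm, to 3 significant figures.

ET₀ = 0.25 × (0.46 × 19.7 + 8.13) = 0.25 × 17.192 = 4.2980 mm/d
ETc = Kc × ET₀ = 1.15 × 4.2980 = 4.9427 mm/d
Over 5 days: 4.9427 × 5 = 24.714 mm

24.7 mm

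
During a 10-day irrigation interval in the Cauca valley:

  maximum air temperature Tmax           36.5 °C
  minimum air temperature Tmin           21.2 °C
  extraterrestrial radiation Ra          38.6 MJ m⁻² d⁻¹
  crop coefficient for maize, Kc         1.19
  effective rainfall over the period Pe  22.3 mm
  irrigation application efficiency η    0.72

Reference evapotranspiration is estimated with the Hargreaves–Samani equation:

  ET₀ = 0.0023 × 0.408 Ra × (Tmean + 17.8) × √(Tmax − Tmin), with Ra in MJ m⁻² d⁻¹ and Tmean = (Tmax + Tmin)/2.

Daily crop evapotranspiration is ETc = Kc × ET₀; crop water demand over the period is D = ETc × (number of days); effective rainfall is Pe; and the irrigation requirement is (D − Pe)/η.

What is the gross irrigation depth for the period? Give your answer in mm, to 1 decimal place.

Tmean = (36.5 + 21.2)/2 = 28.85 °C
0.408 Ra = 0.408 × 38.6 = 15.7488 mm/d equivalent
ET₀ = 0.0023 × 15.7488 × (28.85 + 17.8) × √15.3 = 0.0023 × 15.7488 × 46.65 × 3.9115 = 6.6095 mm/d
ETc = Kc × ET₀ = 1.19 × 6.6095 = 7.8653 mm/d
Crop demand D = ETc × 10 d = 7.8653 × 10 = 78.653 mm
D − Pe = 78.653 − 22.3 = 56.353 mm
Gross irrigation = 56.353 / 0.72 = 78.268 mm

78.3 mm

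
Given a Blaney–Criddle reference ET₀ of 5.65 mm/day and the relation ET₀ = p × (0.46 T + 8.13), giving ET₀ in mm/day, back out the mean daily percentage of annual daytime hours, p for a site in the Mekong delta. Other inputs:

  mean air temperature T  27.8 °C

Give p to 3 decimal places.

p = ET₀ / (0.46 T + 8.13) = 5.65 / (0.46 × 27.8 + 8.13) = 5.65 / 20.918 = 0.2701

0.270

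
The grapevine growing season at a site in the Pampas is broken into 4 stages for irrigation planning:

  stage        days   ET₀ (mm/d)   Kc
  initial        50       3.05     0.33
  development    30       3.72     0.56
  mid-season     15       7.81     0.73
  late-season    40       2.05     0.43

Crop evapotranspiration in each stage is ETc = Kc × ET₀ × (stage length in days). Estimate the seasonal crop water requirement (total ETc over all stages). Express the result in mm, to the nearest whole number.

initial: 0.33 × 3.05 × 50 = 50.33 mm
development: 0.56 × 3.72 × 30 = 62.50 mm
mid-season: 0.73 × 7.81 × 15 = 85.52 mm
late-season: 0.43 × 2.05 × 40 = 35.26 mm
Seasonal total = 233.61 mm

234 mm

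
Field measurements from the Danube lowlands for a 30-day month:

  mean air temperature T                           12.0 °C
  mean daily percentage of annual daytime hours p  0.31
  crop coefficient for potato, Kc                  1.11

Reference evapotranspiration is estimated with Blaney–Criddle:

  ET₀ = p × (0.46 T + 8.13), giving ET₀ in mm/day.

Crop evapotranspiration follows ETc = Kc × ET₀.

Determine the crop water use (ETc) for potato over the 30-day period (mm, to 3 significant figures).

ET₀ = 0.31 × (0.46 × 12.0 + 8.13) = 0.31 × 13.650 = 4.2315 mm/d
ETc = Kc × ET₀ = 1.11 × 4.2315 = 4.6970 mm/d
Over 30 days: 4.6970 × 30 = 140.910 mm

141 mm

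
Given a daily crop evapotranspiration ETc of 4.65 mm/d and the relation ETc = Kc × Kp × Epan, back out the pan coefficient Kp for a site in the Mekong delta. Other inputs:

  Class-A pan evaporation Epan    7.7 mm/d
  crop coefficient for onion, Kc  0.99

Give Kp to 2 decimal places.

0.61

ETc = Kc × Kp × Epan  ⇒  Kp = ETc / (Kc × Epan)
Kp = 4.65 / (0.99 × 7.7) = 4.65 / 7.623 = 0.6100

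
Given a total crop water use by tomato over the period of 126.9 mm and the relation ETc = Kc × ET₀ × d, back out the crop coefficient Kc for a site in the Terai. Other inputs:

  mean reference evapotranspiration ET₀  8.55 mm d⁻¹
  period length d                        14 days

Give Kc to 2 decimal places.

ETc = Kc × ET₀ × d  ⇒  Kc = ETc / (ET₀ × d)
Kc = 126.9 / (8.55 × 14) = 126.9 / 119.70 = 1.0602

1.06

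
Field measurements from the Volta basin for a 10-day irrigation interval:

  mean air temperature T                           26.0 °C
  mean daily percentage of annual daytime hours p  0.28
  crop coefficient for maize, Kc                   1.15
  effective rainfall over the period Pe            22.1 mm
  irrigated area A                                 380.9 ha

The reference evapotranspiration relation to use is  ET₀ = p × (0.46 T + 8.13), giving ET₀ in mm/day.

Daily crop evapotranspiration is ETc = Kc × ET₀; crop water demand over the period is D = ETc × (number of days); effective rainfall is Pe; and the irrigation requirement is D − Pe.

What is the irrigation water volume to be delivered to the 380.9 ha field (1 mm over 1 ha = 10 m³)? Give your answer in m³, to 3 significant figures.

ET₀ = 0.28 × (0.46 × 26.0 + 8.13) = 0.28 × 20.090 = 5.6252 mm/d
ETc = Kc × ET₀ = 1.15 × 5.6252 = 6.4690 mm/d
Crop demand D = ETc × 10 d = 6.4690 × 10 = 64.690 mm
D − Pe = 64.690 − 22.1 = 42.590 mm
Volume = 42.590 mm × 380.9 ha × 10 = 162225.3 m³

162000 m³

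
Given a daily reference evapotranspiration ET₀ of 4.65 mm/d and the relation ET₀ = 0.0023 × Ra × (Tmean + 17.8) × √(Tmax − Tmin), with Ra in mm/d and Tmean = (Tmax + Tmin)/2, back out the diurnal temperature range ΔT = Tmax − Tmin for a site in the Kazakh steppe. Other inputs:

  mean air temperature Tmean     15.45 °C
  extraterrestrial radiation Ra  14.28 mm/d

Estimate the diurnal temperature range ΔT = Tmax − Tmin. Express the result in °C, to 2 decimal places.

18.13 °C

√ΔT = ET₀ / [0.0023 × Ra × (Tmean+17.8)] = 4.65 / (0.0023 × 14.28 × 33.25) = 4.2580
ΔT = 4.2580² = 18.131 °C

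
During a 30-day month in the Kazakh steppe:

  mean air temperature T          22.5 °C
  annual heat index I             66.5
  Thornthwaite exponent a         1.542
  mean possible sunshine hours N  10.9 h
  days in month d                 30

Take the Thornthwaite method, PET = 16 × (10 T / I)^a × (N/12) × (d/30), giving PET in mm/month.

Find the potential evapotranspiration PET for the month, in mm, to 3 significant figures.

95.2 mm

10T/I = 10 × 22.5 / 66.5 = 3.3835
(10T/I)^a = 3.3835^1.542 = 6.5506
Uncorrected PET = 16 × 6.5506 = 104.810 mm
Correction = (N/12)(d/30) = (10.9/12)(30/30) = 0.9083
PET = 104.810 × 0.9083 = 95.199 mm/month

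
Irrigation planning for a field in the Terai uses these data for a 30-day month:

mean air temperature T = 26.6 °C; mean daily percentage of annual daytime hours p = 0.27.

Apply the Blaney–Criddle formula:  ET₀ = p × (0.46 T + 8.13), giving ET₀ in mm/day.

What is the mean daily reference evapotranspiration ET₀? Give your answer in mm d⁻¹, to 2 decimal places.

5.50 mm d⁻¹

ET₀ = 0.27 × (0.46 × 26.6 + 8.13) = 0.27 × 20.366 = 5.4988 mm/d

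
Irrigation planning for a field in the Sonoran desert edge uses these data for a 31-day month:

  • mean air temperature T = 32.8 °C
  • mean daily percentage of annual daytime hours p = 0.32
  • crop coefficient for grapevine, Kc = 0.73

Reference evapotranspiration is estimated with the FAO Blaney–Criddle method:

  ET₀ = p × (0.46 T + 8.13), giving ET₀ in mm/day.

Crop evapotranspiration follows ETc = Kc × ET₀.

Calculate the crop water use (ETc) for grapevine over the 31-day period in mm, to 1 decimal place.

ET₀ = 0.32 × (0.46 × 32.8 + 8.13) = 0.32 × 23.218 = 7.4298 mm/d
ETc = Kc × ET₀ = 0.73 × 7.4298 = 5.4238 mm/d
Over 31 days: 5.4238 × 31 = 168.138 mm

168.1 mm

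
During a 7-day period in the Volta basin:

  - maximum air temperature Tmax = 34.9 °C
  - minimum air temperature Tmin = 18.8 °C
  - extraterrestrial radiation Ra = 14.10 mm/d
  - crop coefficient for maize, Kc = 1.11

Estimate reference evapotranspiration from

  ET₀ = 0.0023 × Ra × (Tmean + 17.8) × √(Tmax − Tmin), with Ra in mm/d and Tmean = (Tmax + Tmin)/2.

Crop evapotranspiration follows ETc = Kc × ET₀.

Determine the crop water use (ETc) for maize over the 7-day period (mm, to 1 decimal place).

Tmean = (34.9 + 18.8)/2 = 26.85 °C
ET₀ = 0.0023 × 14.10 × (26.85 + 17.8) × √16.1 = 0.0023 × 14.10 × 44.65 × 4.0125 = 5.8101 mm/d
ETc = Kc × ET₀ = 1.11 × 5.8101 = 6.4492 mm/d
Over 7 days: 6.4492 × 7 = 45.144 mm

45.1 mm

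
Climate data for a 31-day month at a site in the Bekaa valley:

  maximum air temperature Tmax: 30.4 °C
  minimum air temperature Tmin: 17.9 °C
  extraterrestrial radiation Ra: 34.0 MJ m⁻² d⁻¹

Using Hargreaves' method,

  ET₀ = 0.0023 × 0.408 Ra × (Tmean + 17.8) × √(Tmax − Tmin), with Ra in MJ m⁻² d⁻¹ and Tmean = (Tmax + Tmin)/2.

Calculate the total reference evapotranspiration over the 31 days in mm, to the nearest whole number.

Tmean = (30.4 + 17.9)/2 = 24.15 °C
0.408 Ra = 0.408 × 34.0 = 13.8720 mm/d equivalent
ET₀ = 0.0023 × 13.8720 × (24.15 + 17.8) × √12.5 = 0.0023 × 13.8720 × 41.95 × 3.5355 = 4.7321 mm/d
Over 31 days: 4.7321 × 31 = 146.695 mm

147 mm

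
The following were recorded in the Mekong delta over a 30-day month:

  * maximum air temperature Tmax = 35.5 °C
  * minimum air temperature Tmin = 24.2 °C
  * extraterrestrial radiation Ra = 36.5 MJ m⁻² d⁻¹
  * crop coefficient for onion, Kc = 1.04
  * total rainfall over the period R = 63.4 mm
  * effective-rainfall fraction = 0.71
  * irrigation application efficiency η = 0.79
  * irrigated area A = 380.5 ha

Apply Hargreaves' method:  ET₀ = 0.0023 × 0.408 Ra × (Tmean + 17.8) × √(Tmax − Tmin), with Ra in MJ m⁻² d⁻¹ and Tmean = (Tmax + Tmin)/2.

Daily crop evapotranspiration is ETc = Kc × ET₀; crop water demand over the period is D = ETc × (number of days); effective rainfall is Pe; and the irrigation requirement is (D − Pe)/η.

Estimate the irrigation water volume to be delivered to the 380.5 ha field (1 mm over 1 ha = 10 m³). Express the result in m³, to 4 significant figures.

607600 m³

Tmean = (35.5 + 24.2)/2 = 29.85 °C
0.408 Ra = 0.408 × 36.5 = 14.8920 mm/d equivalent
ET₀ = 0.0023 × 14.8920 × (29.85 + 17.8) × √11.3 = 0.0023 × 14.8920 × 47.65 × 3.3615 = 5.4863 mm/d
ETc = Kc × ET₀ = 1.04 × 5.4863 = 5.7058 mm/d
Crop demand D = ETc × 30 d = 5.7058 × 30 = 171.174 mm
Pe = 0.71 × 63.4 = 45.014 mm
D − Pe = 171.174 − 45.014 = 126.160 mm
Gross irrigation = 126.160 / 0.79 = 159.696 mm
Volume = 159.696 mm × 380.5 ha × 10 = 607643.3 m³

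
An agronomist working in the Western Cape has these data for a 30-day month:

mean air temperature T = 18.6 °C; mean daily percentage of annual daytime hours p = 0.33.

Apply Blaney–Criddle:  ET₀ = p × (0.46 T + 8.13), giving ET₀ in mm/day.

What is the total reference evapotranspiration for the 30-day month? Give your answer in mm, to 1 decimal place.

165.2 mm

ET₀ = 0.33 × (0.46 × 18.6 + 8.13) = 0.33 × 16.686 = 5.5064 mm/d
Monthly total = 5.5064 × 30 = 165.192 mm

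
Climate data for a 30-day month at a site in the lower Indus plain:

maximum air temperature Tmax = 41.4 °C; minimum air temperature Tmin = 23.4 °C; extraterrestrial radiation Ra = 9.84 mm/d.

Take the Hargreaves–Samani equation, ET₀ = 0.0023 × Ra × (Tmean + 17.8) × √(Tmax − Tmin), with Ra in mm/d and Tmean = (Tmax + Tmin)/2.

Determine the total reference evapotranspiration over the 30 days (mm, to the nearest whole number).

Tmean = (41.4 + 23.4)/2 = 32.40 °C
ET₀ = 0.0023 × 9.84 × (32.40 + 17.8) × √18.0 = 0.0023 × 9.84 × 50.20 × 4.2426 = 4.8201 mm/d
Over 30 days: 4.8201 × 30 = 144.603 mm

145 mm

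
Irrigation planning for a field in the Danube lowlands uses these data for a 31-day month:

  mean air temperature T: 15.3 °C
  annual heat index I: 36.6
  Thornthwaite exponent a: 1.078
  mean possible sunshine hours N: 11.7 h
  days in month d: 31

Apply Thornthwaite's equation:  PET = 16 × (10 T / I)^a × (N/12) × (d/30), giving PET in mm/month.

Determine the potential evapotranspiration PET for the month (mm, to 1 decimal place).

10T/I = 10 × 15.3 / 36.6 = 4.1803
(10T/I)^a = 4.1803^1.078 = 4.6737
Uncorrected PET = 16 × 4.6737 = 74.779 mm
Correction = (N/12)(d/30) = (11.7/12)(31/30) = 1.0075
PET = 74.779 × 1.0075 = 75.340 mm/month

75.3 mm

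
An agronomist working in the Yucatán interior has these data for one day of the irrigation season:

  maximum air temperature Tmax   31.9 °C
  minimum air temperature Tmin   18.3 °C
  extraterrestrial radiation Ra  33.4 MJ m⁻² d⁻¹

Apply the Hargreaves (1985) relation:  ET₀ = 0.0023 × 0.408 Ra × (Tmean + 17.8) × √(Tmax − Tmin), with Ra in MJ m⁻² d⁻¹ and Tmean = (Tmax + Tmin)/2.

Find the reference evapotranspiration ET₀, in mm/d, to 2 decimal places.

Tmean = (31.9 + 18.3)/2 = 25.10 °C
0.408 Ra = 0.408 × 33.4 = 13.6272 mm/d equivalent
ET₀ = 0.0023 × 13.6272 × (25.10 + 17.8) × √13.6 = 0.0023 × 13.6272 × 42.90 × 3.6878 = 4.9586 mm/d

4.96 mm/d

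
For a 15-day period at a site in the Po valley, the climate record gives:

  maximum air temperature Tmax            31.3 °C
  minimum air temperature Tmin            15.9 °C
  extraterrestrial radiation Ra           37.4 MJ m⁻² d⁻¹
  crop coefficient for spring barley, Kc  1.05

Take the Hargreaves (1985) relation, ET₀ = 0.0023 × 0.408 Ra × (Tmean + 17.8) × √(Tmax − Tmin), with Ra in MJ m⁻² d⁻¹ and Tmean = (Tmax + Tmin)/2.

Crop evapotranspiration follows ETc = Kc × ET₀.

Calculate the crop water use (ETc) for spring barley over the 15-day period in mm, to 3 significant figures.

Tmean = (31.3 + 15.9)/2 = 23.60 °C
0.408 Ra = 0.408 × 37.4 = 15.2592 mm/d equivalent
ET₀ = 0.0023 × 15.2592 × (23.60 + 17.8) × √15.4 = 0.0023 × 15.2592 × 41.40 × 3.9243 = 5.7019 mm/d
ETc = Kc × ET₀ = 1.05 × 5.7019 = 5.9870 mm/d
Over 15 days: 5.9870 × 15 = 89.805 mm

89.8 mm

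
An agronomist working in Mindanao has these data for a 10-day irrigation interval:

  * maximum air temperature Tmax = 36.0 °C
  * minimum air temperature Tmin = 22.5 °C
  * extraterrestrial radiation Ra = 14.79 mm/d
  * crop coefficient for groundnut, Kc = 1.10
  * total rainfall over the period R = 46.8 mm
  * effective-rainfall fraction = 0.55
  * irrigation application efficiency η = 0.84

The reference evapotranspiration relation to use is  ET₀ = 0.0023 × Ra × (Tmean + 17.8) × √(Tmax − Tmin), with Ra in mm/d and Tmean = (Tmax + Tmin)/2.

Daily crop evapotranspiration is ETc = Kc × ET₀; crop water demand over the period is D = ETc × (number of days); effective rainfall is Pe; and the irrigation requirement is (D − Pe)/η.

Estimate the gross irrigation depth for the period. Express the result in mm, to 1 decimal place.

46.4 mm

Tmean = (36.0 + 22.5)/2 = 29.25 °C
ET₀ = 0.0023 × 14.79 × (29.25 + 17.8) × √13.5 = 0.0023 × 14.79 × 47.05 × 3.6742 = 5.8806 mm/d
ETc = Kc × ET₀ = 1.10 × 5.8806 = 6.4687 mm/d
Crop demand D = ETc × 10 d = 6.4687 × 10 = 64.687 mm
Pe = 0.55 × 46.8 = 25.740 mm
D − Pe = 64.687 − 25.740 = 38.947 mm
Gross irrigation = 38.947 / 0.84 = 46.365 mm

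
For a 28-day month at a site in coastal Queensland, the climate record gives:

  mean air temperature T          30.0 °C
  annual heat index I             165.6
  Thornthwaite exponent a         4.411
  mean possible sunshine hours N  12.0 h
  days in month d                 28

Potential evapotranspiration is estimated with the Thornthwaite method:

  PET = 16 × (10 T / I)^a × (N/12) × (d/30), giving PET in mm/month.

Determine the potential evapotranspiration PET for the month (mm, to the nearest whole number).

10T/I = 10 × 30.0 / 165.6 = 1.8116
(10T/I)^a = 1.8116^4.411 = 13.7503
Uncorrected PET = 16 × 13.7503 = 220.005 mm
Correction = (N/12)(d/30) = (12.0/12)(28/30) = 0.9333
PET = 220.005 × 0.9333 = 205.331 mm/month

205 mm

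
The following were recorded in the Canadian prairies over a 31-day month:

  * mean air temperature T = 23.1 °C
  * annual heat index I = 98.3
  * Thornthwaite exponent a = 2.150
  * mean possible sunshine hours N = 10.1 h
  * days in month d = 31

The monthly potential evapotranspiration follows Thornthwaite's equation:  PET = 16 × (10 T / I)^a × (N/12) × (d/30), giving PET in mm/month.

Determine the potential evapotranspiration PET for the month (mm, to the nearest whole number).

10T/I = 10 × 23.1 / 98.3 = 2.3499
(10T/I)^a = 2.3499^2.150 = 6.2771
Uncorrected PET = 16 × 6.2771 = 100.434 mm
Correction = (N/12)(d/30) = (10.1/12)(31/30) = 0.8697
PET = 100.434 × 0.8697 = 87.347 mm/month

87 mm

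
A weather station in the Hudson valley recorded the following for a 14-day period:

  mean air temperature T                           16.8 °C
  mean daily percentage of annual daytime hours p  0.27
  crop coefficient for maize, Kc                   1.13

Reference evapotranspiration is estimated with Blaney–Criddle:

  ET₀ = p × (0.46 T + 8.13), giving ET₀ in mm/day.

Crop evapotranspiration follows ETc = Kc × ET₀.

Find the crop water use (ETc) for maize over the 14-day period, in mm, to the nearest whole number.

68 mm

ET₀ = 0.27 × (0.46 × 16.8 + 8.13) = 0.27 × 15.858 = 4.2817 mm/d
ETc = Kc × ET₀ = 1.13 × 4.2817 = 4.8383 mm/d
Over 14 days: 4.8383 × 14 = 67.736 mm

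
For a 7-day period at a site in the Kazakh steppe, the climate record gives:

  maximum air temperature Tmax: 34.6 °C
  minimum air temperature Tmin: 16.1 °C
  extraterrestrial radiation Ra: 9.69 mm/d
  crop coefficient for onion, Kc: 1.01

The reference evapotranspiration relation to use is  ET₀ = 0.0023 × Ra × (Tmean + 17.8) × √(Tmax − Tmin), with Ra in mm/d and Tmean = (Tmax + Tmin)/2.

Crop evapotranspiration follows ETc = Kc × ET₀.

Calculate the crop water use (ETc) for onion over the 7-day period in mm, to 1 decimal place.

29.2 mm

Tmean = (34.6 + 16.1)/2 = 25.35 °C
ET₀ = 0.0023 × 9.69 × (25.35 + 17.8) × √18.5 = 0.0023 × 9.69 × 43.15 × 4.3012 = 4.1364 mm/d
ETc = Kc × ET₀ = 1.01 × 4.1364 = 4.1778 mm/d
Over 7 days: 4.1778 × 7 = 29.245 mm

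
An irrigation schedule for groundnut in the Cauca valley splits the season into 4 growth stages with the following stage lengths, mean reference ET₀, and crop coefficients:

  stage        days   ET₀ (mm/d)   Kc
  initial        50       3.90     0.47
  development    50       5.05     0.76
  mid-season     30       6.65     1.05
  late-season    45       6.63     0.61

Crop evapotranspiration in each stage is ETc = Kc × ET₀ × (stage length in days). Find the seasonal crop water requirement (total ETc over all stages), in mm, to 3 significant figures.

initial: 0.47 × 3.90 × 50 = 91.65 mm
development: 0.76 × 5.05 × 50 = 191.90 mm
mid-season: 1.05 × 6.65 × 30 = 209.48 mm
late-season: 0.61 × 6.63 × 45 = 181.99 mm
Seasonal total = 675.02 mm

675 mm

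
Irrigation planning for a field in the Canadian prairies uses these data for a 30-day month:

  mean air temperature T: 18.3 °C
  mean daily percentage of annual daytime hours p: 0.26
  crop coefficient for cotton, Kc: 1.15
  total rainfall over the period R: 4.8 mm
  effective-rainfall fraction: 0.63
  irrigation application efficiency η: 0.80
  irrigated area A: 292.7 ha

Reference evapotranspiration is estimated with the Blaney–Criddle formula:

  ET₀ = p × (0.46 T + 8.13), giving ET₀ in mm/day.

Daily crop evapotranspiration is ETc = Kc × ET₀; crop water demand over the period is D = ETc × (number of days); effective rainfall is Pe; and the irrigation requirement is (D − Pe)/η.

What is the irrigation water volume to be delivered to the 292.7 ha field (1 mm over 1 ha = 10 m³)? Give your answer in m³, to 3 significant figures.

ET₀ = 0.26 × (0.46 × 18.3 + 8.13) = 0.26 × 16.548 = 4.3025 mm/d
ETc = Kc × ET₀ = 1.15 × 4.3025 = 4.9479 mm/d
Crop demand D = ETc × 30 d = 4.9479 × 30 = 148.437 mm
Pe = 0.63 × 4.8 = 3.024 mm
D − Pe = 148.437 − 3.024 = 145.413 mm
Gross irrigation = 145.413 / 0.80 = 181.766 mm
Volume = 181.766 mm × 292.7 ha × 10 = 532029.1 m³

532000 m³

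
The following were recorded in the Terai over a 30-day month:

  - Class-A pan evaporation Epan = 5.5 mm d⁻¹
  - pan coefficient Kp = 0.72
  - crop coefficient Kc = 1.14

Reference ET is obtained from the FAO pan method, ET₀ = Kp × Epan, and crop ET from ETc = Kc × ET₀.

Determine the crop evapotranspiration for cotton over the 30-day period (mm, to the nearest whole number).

ET₀ = 0.72 × 5.5 = 3.9600 mm/d
ETc = Kc × ET₀ = 1.14 × 3.9600 = 4.5144 mm/d
Over 30 days: 4.5144 × 30 = 135.432 mm

135 mm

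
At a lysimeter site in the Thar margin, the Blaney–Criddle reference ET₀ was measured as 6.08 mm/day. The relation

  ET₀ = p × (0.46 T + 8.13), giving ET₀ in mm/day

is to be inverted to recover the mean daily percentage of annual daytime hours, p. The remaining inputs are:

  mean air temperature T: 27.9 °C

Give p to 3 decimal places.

0.290

p = ET₀ / (0.46 T + 8.13) = 6.08 / (0.46 × 27.9 + 8.13) = 6.08 / 20.964 = 0.2900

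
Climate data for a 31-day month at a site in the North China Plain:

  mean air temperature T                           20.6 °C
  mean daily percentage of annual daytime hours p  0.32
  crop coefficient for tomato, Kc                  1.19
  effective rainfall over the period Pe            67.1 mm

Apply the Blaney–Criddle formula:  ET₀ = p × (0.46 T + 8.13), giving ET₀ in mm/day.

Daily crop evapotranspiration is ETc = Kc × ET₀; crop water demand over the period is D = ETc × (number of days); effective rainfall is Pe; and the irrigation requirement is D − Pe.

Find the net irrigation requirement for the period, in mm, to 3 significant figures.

ET₀ = 0.32 × (0.46 × 20.6 + 8.13) = 0.32 × 17.606 = 5.6339 mm/d
ETc = Kc × ET₀ = 1.19 × 5.6339 = 6.7043 mm/d
Crop demand D = ETc × 31 d = 6.7043 × 31 = 207.833 mm
D − Pe = 207.833 − 67.1 = 140.733 mm

141 mm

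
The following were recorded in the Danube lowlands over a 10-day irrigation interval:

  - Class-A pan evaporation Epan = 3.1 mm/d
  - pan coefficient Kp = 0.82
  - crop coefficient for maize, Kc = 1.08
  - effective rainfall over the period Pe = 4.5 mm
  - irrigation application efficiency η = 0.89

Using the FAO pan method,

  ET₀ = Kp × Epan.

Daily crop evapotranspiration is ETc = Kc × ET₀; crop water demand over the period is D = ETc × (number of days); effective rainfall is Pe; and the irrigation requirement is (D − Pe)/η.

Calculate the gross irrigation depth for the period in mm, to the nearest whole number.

ET₀ = 0.82 × 3.1 = 2.5420 mm/d
ETc = Kc × ET₀ = 1.08 × 2.5420 = 2.7454 mm/d
Crop demand D = ETc × 10 d = 2.7454 × 10 = 27.454 mm
D − Pe = 27.454 − 4.5 = 22.954 mm
Gross irrigation = 22.954 / 0.89 = 25.791 mm

26 mm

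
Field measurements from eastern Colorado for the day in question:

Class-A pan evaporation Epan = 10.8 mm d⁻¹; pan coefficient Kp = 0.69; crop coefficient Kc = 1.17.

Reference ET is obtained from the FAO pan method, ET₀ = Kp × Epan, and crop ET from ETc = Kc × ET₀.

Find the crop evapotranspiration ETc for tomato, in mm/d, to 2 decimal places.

8.72 mm/d

ET₀ = 0.69 × 10.8 = 7.4520 mm/d
ETc = Kc × ET₀ = 1.17 × 7.4520 = 8.7188 mm/d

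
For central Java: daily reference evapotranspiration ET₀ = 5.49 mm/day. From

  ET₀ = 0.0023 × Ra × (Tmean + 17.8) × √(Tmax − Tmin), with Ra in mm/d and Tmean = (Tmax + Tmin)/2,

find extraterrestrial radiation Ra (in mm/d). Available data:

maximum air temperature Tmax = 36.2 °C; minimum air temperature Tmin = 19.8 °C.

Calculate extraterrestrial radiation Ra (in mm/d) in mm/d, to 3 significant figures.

12.9 mm/d

Tmean = 28.00 °C; √ΔT = 4.0497
Ra = ET₀ / [0.0023 × (Tmean+17.8) × √ΔT] = 5.49 / (0.0023 × 45.80 × 4.0497) = 12.869 mm/d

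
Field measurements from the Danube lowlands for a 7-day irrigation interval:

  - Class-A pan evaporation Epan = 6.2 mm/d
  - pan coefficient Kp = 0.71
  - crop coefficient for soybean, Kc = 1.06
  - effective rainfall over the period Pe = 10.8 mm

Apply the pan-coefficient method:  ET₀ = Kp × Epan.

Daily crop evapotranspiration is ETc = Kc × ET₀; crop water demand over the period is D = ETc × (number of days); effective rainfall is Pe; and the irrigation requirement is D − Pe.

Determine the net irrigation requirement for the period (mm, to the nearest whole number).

22 mm

ET₀ = 0.71 × 6.2 = 4.4020 mm/d
ETc = Kc × ET₀ = 1.06 × 4.4020 = 4.6661 mm/d
Crop demand D = ETc × 7 d = 4.6661 × 7 = 32.663 mm
D − Pe = 32.663 − 10.8 = 21.863 mm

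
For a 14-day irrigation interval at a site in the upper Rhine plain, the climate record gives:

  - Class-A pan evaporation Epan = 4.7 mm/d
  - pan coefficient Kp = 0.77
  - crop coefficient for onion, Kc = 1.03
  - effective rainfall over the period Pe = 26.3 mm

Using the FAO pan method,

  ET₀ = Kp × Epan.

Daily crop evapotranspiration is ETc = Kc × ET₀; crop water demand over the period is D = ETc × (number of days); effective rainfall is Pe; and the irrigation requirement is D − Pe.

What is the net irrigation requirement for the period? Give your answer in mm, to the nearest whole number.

26 mm

ET₀ = 0.77 × 4.7 = 3.6190 mm/d
ETc = Kc × ET₀ = 1.03 × 3.6190 = 3.7276 mm/d
Crop demand D = ETc × 14 d = 3.7276 × 14 = 52.186 mm
D − Pe = 52.186 − 26.3 = 25.886 mm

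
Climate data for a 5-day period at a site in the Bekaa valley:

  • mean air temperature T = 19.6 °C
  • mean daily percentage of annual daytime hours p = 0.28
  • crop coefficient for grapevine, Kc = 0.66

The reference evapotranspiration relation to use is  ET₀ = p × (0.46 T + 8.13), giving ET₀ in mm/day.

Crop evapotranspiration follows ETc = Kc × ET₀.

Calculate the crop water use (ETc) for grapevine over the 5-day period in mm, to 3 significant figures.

15.8 mm

ET₀ = 0.28 × (0.46 × 19.6 + 8.13) = 0.28 × 17.146 = 4.8009 mm/d
ETc = Kc × ET₀ = 0.66 × 4.8009 = 3.1686 mm/d
Over 5 days: 3.1686 × 5 = 15.843 mm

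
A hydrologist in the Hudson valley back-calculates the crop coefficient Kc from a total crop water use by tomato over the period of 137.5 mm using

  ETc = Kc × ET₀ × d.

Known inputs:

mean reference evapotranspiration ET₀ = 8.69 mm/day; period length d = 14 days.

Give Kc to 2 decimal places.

ETc = Kc × ET₀ × d  ⇒  Kc = ETc / (ET₀ × d)
Kc = 137.5 / (8.69 × 14) = 137.5 / 121.66 = 1.1302

1.13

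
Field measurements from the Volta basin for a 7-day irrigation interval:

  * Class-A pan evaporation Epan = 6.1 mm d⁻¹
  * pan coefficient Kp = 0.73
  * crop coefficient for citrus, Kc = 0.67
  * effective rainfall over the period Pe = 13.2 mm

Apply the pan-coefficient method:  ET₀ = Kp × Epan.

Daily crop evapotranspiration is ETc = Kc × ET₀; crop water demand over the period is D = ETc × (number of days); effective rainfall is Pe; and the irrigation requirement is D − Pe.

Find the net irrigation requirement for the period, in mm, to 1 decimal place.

7.7 mm

ET₀ = 0.73 × 6.1 = 4.4530 mm/d
ETc = Kc × ET₀ = 0.67 × 4.4530 = 2.9835 mm/d
Crop demand D = ETc × 7 d = 2.9835 × 7 = 20.885 mm
D − Pe = 20.885 − 13.2 = 7.685 mm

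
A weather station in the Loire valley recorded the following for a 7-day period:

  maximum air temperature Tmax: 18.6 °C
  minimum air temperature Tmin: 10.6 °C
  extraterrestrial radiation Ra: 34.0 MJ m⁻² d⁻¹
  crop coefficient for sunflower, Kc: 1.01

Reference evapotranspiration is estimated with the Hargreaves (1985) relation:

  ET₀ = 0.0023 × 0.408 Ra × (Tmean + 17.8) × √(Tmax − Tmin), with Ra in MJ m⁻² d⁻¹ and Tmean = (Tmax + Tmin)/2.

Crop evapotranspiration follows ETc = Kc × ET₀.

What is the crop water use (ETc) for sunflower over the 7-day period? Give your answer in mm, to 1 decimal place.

Tmean = (18.6 + 10.6)/2 = 14.60 °C
0.408 Ra = 0.408 × 34.0 = 13.8720 mm/d equivalent
ET₀ = 0.0023 × 13.8720 × (14.60 + 17.8) × √8.0 = 0.0023 × 13.8720 × 32.40 × 2.8284 = 2.9238 mm/d
ETc = Kc × ET₀ = 1.01 × 2.9238 = 2.9530 mm/d
Over 7 days: 2.9530 × 7 = 20.671 mm

20.7 mm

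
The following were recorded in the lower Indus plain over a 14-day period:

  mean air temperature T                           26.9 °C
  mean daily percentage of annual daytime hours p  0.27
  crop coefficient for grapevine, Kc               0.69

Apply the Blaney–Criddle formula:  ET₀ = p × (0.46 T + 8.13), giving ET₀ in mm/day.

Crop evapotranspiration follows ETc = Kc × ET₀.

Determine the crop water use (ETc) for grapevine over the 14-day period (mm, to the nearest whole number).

ET₀ = 0.27 × (0.46 × 26.9 + 8.13) = 0.27 × 20.504 = 5.5361 mm/d
ETc = Kc × ET₀ = 0.69 × 5.5361 = 3.8199 mm/d
Over 14 days: 3.8199 × 14 = 53.479 mm

53 mm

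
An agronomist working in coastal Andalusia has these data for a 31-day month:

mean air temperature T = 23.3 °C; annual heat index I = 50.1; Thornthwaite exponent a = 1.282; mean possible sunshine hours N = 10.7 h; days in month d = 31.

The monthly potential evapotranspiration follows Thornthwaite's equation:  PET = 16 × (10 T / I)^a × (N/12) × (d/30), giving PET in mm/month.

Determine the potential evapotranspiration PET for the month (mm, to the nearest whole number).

106 mm

10T/I = 10 × 23.3 / 50.1 = 4.6507
(10T/I)^a = 4.6507^1.282 = 7.1740
Uncorrected PET = 16 × 7.1740 = 114.784 mm
Correction = (N/12)(d/30) = (10.7/12)(31/30) = 0.9214
PET = 114.784 × 0.9214 = 105.762 mm/month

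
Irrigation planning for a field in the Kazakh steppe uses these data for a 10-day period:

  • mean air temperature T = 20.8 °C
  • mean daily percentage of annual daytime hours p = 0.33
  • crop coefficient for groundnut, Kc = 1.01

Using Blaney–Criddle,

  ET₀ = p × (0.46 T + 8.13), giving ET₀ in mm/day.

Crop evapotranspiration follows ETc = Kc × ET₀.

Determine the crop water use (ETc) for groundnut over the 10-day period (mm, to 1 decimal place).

59.0 mm

ET₀ = 0.33 × (0.46 × 20.8 + 8.13) = 0.33 × 17.698 = 5.8403 mm/d
ETc = Kc × ET₀ = 1.01 × 5.8403 = 5.8987 mm/d
Over 10 days: 5.8987 × 10 = 58.987 mm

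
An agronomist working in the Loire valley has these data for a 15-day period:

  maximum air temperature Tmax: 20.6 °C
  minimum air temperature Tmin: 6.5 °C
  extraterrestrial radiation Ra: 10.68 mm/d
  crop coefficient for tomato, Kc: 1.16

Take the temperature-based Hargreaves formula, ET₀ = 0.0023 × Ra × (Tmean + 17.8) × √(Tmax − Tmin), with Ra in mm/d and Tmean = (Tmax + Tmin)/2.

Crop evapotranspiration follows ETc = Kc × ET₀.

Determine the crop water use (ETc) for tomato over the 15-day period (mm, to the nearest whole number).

50 mm

Tmean = (20.6 + 6.5)/2 = 13.55 °C
ET₀ = 0.0023 × 10.68 × (13.55 + 17.8) × √14.1 = 0.0023 × 10.68 × 31.35 × 3.7550 = 2.8917 mm/d
ETc = Kc × ET₀ = 1.16 × 2.8917 = 3.3544 mm/d
Over 15 days: 3.3544 × 15 = 50.316 mm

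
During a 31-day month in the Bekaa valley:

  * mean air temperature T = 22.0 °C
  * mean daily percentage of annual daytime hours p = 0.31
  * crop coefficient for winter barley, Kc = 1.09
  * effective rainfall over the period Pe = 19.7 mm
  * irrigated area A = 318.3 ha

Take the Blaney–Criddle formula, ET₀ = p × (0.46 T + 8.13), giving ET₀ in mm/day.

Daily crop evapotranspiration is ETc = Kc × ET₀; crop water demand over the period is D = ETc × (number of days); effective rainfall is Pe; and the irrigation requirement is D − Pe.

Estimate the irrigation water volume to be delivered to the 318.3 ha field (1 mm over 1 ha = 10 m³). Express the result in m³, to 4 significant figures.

ET₀ = 0.31 × (0.46 × 22.0 + 8.13) = 0.31 × 18.250 = 5.6575 mm/d
ETc = Kc × ET₀ = 1.09 × 5.6575 = 6.1667 mm/d
Crop demand D = ETc × 31 d = 6.1667 × 31 = 191.168 mm
D − Pe = 191.168 − 19.7 = 171.468 mm
Volume = 171.468 mm × 318.3 ha × 10 = 545782.6 m³

545800 m³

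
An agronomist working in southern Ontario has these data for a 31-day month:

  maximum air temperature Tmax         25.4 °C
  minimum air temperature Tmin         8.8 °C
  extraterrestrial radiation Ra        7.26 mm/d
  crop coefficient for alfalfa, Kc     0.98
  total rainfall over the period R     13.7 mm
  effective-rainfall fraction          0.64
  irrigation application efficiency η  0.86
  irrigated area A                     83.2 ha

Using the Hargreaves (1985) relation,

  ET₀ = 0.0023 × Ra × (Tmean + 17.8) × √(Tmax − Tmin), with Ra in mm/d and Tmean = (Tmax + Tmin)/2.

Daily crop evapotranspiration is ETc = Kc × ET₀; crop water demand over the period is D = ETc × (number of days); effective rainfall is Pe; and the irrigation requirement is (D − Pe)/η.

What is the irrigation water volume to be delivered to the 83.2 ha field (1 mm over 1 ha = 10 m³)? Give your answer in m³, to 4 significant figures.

Tmean = (25.4 + 8.8)/2 = 17.10 °C
ET₀ = 0.0023 × 7.26 × (17.10 + 17.8) × √16.6 = 0.0023 × 7.26 × 34.90 × 4.0743 = 2.3743 mm/d
ETc = Kc × ET₀ = 0.98 × 2.3743 = 2.3268 mm/d
Crop demand D = ETc × 31 d = 2.3268 × 31 = 72.131 mm
Pe = 0.64 × 13.7 = 8.768 mm
D − Pe = 72.131 − 8.768 = 63.363 mm
Gross irrigation = 63.363 / 0.86 = 73.678 mm
Volume = 73.678 mm × 83.2 ha × 10 = 61300.1 m³

61300 m³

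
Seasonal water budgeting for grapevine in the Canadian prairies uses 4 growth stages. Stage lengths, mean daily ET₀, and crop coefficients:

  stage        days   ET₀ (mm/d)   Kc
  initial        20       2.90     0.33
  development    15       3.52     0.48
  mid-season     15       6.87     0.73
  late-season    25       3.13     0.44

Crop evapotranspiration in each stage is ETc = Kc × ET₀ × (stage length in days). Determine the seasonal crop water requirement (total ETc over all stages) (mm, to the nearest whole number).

initial: 0.33 × 2.90 × 20 = 19.14 mm
development: 0.48 × 3.52 × 15 = 25.34 mm
mid-season: 0.73 × 6.87 × 15 = 75.23 mm
late-season: 0.44 × 3.13 × 25 = 34.43 mm
Seasonal total = 154.14 mm

154 mm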